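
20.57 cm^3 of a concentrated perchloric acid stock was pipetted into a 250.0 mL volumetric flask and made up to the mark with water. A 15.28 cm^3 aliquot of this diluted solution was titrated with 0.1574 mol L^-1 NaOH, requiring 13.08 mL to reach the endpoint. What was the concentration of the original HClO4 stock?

1.64 M

n(NaOH) = 0.1574 x 0.01308 = 0.002059 mol.
n(HClO4) in the aliquot = 0.002059 mol.
[diluted HClO4] = 0.002059 / 0.01528 = 0.1347 M.
Dilution factor = 250.0/20.57 = 12.15, so [stock] = 0.1347 x 12.15 = 1.64 M.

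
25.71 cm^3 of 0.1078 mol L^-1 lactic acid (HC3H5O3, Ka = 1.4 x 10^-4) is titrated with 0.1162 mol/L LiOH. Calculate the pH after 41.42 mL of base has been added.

n(acid) = 0.1078 x 0.02571 = 0.002772 mol; n(LiOH) added = 0.1162 x 0.04142 = 0.004813 mol.
Base is in excess by 0.004813 - 0.002772 = 0.002041 mol in a total volume of 0.06713 L.
[OH^-] = 0.002041/0.06713 = 0.03041 M, so pOH = 1.52 and pH = 14.00 - 1.52 = 12.48.

12.48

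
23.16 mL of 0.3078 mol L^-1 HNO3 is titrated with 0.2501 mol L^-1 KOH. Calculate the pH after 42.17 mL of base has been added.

12.72

n(acid) = 0.3078 x 0.02316 = 0.007129 mol; n(KOH) added = 0.2501 x 0.04217 = 0.01055 mol.
Base is in excess by 0.01055 - 0.007129 = 0.003418 mol in a total volume of 0.06533 L.
[OH^-] = 0.003418/0.06533 = 0.05232 M, so pOH = 1.28 and pH = 14.00 - 1.28 = 12.72.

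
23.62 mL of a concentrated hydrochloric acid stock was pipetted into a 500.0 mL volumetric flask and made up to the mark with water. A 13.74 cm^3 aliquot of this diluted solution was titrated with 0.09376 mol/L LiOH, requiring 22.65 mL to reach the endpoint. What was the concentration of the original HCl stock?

n(LiOH) = 0.09376 x 0.02265 = 0.002124 mol.
n(HCl) in the aliquot = 0.002124 mol.
[diluted HCl] = 0.002124 / 0.01374 = 0.1546 M.
Dilution factor = 500.0/23.62 = 21.17, so [stock] = 0.1546 x 21.17 = 3.27 M.

3.27 M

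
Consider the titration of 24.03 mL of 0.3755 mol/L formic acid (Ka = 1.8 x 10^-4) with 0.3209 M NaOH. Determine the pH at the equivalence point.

n(HCOOH) = 0.3755 x 0.02403 = 0.009023 mol; V(NaOH) at equivalence = 0.009023/0.3209 = 0.02812 L.
At equivalence all the acid is converted to HCOO-; total volume = 0.02403 + 0.02812 = 0.05215 L, so [HCOO-] = 0.009023/0.05215 = 0.1730 M.
Kb = Kw/Ka = 1.0e-14 / 1.8 x 10^-4 = 5.56e-11.
[OH^-] = sqrt(Kb x [HCOO-]) = sqrt(5.56e-11 x 0.1730) = 3.10e-6 M.
pOH = 5.51, so pH = 14.00 - 5.51 = 8.49.

8.49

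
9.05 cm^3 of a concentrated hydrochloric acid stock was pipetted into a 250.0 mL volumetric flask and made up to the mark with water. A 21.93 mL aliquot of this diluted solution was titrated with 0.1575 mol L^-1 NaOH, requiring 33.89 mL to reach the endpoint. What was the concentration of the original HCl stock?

6.72 M

n(NaOH) = 0.1575 x 0.03389 = 0.005338 mol.
n(HCl) in the aliquot = 0.005338 mol.
[diluted HCl] = 0.005338 / 0.02193 = 0.2434 M.
Dilution factor = 250.0/9.050 = 27.62, so [stock] = 0.2434 x 27.62 = 6.72 M.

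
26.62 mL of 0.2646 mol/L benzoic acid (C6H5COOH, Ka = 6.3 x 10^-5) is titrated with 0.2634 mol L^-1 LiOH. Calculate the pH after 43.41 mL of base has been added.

n(acid) = 0.2646 x 0.02662 = 0.007044 mol; n(LiOH) added = 0.2634 x 0.04341 = 0.01143 mol.
Base is in excess by 0.01143 - 0.007044 = 0.004391 mol in a total volume of 0.07003 L.
[OH^-] = 0.004391/0.07003 = 0.06270 M, so pOH = 1.20 and pH = 14.00 - 1.20 = 12.80.

12.80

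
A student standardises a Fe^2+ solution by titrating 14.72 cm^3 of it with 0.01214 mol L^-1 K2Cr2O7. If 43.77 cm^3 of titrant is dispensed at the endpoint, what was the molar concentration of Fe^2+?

n(K2Cr2O7) = 0.01214 x 0.04377 = 0.0005314 mol.
From the balanced equation, 1 mol K2Cr2O7 reacts with 6 mol Fe^2+, so n(Fe^2+) = 0.0005314 x 6/1 = 0.003188 mol.
[Fe^2+] = 0.003188 / 0.01472 L = 0.217 M.

0.217 M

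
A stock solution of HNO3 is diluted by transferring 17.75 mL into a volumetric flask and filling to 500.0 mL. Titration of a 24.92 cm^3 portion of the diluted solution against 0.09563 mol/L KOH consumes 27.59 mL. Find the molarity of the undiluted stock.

n(KOH) = 0.09563 x 0.02759 = 0.002638 mol.
n(HNO3) in the aliquot = 0.002638 mol.
[diluted HNO3] = 0.002638 / 0.02492 = 0.1059 M.
Dilution factor = 500.0/17.75 = 28.17, so [stock] = 0.1059 x 28.17 = 2.98 M.

2.98 M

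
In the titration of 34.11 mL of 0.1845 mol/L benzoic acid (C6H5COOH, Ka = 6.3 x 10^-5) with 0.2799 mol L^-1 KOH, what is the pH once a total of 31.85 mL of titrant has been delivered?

12.60

n(acid) = 0.1845 x 0.03411 = 0.006293 mol; n(KOH) added = 0.2799 x 0.03185 = 0.008915 mol.
Base is in excess by 0.008915 - 0.006293 = 0.002622 mol in a total volume of 0.06596 L.
[OH^-] = 0.002622/0.06596 = 0.03974 M, so pOH = 1.40 and pH = 14.00 - 1.40 = 12.60.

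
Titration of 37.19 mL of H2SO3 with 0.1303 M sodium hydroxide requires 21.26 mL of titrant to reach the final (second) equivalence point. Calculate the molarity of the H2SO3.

n(NaOH) = 0.1303 x 0.02126 = 0.002770 mol.
At the final (second) equivalence point, 2 mol OH^- react per mol H2SO3, so n(H2SO3) = 0.002770 / 2 = 0.001385 mol.
[H2SO3] = 0.001385 / 0.03719 L = 0.0372 M.

0.0372 M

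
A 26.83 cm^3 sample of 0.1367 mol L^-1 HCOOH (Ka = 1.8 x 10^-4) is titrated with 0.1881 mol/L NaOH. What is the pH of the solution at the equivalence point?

8.32

n(HCOOH) = 0.1367 x 0.02683 = 0.003668 mol; V(NaOH) at equivalence = 0.003668/0.1881 = 0.01950 L.
At equivalence all the acid is converted to HCOO-; total volume = 0.02683 + 0.01950 = 0.04633 L, so [HCOO-] = 0.003668/0.04633 = 0.07917 M.
Kb = Kw/Ka = 1.0e-14 / 1.8 x 10^-4 = 5.56e-11.
[OH^-] = sqrt(Kb x [HCOO-]) = sqrt(5.56e-11 x 0.07917) = 2.10e-6 M.
pOH = 5.68, so pH = 14.00 - 5.68 = 8.32.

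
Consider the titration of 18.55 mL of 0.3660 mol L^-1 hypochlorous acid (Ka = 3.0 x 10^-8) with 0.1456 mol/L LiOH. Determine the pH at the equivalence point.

10.27

n(HClO) = 0.3660 x 0.01855 = 0.006789 mol; V(LiOH) at equivalence = 0.006789/0.1456 = 0.04663 L.
At equivalence all the acid is converted to ClO-; total volume = 0.01855 + 0.04663 = 0.06518 L, so [ClO-] = 0.006789/0.06518 = 0.1042 M.
Kb = Kw/Ka = 1.0e-14 / 3.0 x 10^-8 = 3.33e-7.
[OH^-] = sqrt(Kb x [ClO-]) = sqrt(3.33e-7 x 0.1042) = 0.000186 M.
pOH = 3.73, so pH = 14.00 - 3.73 = 10.27.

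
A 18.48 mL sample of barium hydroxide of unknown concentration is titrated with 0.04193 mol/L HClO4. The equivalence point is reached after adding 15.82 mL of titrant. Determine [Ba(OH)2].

n(HClO4) delivered = 0.04193 x 0.01582 = 0.0006633 mol.
The reaction is 1 Ba(OH)2 + 2 HClO4, so n(Ba(OH)2) = 0.0006633 x 1/2 = 0.0003317 mol.
[Ba(OH)2] = 0.0003317 mol / 0.01848 L = 0.0179 M.

0.0179 M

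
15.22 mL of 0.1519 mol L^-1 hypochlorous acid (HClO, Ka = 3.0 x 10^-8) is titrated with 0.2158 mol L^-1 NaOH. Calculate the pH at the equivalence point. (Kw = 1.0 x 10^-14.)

10.24

n(HClO) = 0.1519 x 0.01522 = 0.002312 mol; V(NaOH) at equivalence = 0.002312/0.2158 = 0.01071 L.
At equivalence all the acid is converted to ClO-; total volume = 0.01522 + 0.01071 = 0.02593 L, so [ClO-] = 0.002312/0.02593 = 0.08915 M.
Kb = Kw/Ka = 1.0e-14 / 3.0 x 10^-8 = 3.33e-7.
[OH^-] = sqrt(Kb x [ClO-]) = sqrt(3.33e-7 x 0.08915) = 0.000172 M.
pOH = 3.76, so pH = 14.00 - 3.76 = 10.24.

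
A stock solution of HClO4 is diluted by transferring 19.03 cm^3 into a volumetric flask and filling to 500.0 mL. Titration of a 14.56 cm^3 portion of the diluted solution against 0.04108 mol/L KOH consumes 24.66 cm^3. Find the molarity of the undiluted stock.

n(KOH) = 0.04108 x 0.02466 = 0.001013 mol.
n(HClO4) in the aliquot = 0.001013 mol.
[diluted HClO4] = 0.001013 / 0.01456 = 0.06958 M.
Dilution factor = 500.0/19.03 = 26.27, so [stock] = 0.06958 x 26.27 = 1.83 M.

1.83 M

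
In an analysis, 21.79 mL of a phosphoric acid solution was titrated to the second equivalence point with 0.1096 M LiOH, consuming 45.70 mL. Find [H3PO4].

n(LiOH) = 0.1096 x 0.04570 = 0.005009 mol.
At the second equivalence point, 2 mol OH^- react per mol H3PO4, so n(H3PO4) = 0.005009 / 2 = 0.002504 mol.
[H3PO4] = 0.002504 / 0.02179 L = 0.115 M.

0.115 M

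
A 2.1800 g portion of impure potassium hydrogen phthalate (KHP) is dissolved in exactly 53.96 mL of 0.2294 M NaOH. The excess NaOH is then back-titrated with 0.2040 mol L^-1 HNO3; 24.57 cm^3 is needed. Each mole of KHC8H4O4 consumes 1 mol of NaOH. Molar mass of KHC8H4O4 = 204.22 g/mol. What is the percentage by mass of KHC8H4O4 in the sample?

69.0%

Total n(NaOH) added = 0.2294 x 0.05396 = 0.01238 mol.
n(HNO3) used = 0.2040 x 0.02457 = 0.005012 mol, which equals the excess n(NaOH).
So n(NaOH) consumed by the sample = 0.01238 - 0.005012 = 0.007366 mol.
n(KHC8H4O4) = 0.007366 / 1 = 0.007366 mol.
mass KHC8H4O4 = 0.007366 x 204.22 = 1.504 g, so %KHC8H4O4 = 1.504/2.1800 x 100 = 69.0%.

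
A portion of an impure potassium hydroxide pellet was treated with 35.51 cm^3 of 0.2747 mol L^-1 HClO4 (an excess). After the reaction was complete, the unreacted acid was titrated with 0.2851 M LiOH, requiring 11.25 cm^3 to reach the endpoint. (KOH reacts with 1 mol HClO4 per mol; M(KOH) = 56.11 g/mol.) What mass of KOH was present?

0.367 g

Total n(HClO4) added = 0.2747 x 0.03551 = 0.009755 mol.
n(LiOH) used = 0.2851 x 0.01125 = 0.003207 mol, which equals the excess n(HClO4).
So n(HClO4) consumed by the sample = 0.009755 - 0.003207 = 0.006547 mol.
n(KOH) = 0.006547 / 1 = 0.006547 mol.
mass = 0.006547 mol x 56.11 g/mol = 0.367 g.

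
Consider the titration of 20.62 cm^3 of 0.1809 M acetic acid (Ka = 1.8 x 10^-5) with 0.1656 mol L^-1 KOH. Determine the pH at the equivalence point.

8.84

n(CH3COOH) = 0.1809 x 0.02062 = 0.003730 mol; V(KOH) at equivalence = 0.003730/0.1656 = 0.02253 L.
At equivalence all the acid is converted to CH3COO-; total volume = 0.02062 + 0.02253 = 0.04315 L, so [CH3COO-] = 0.003730/0.04315 = 0.08646 M.
Kb = Kw/Ka = 1.0e-14 / 1.8 x 10^-5 = 5.56e-10.
[OH^-] = sqrt(Kb x [CH3COO-]) = sqrt(5.56e-10 x 0.08646) = 6.93e-6 M.
pOH = 5.16, so pH = 14.00 - 5.16 = 8.84.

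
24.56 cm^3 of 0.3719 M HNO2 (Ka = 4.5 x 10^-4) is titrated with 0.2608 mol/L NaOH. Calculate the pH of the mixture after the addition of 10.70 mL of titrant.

Initial n(HNO2) = 0.3719 x 0.02456 = 0.009134 mol.
n(NaOH) added = 0.2608 x 0.01070 = 0.002791 mol, converting that many moles of HNO2 to NO2-.
Remaining n(HNO2) = 0.006343 mol; n(NO2-) = 0.002791 mol.
By Henderson-Hasselbalch, pH = pKa + log([A^-]/[HA]) = 3.35 + log(0.002791/0.006343) = 3.35 + (-0.36) = 2.99.

2.99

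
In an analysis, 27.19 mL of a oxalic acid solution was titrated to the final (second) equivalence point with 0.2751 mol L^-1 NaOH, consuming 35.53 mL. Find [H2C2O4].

0.180 M

n(NaOH) = 0.2751 x 0.03553 = 0.009774 mol.
At the final (second) equivalence point, 2 mol OH^- react per mol H2C2O4, so n(H2C2O4) = 0.009774 / 2 = 0.004887 mol.
[H2C2O4] = 0.004887 / 0.02719 L = 0.180 M.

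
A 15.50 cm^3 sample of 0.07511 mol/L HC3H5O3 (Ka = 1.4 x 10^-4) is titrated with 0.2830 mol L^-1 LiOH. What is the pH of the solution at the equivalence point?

n(HC3H5O3) = 0.07511 x 0.01550 = 0.001164 mol; V(LiOH) at equivalence = 0.001164/0.2830 = 0.004114 L.
At equivalence all the acid is converted to C3H5O3-; total volume = 0.01550 + 0.004114 = 0.01961 L, so [C3H5O3-] = 0.001164/0.01961 = 0.05936 M.
Kb = Kw/Ka = 1.0e-14 / 1.4 x 10^-4 = 7.14e-11.
[OH^-] = sqrt(Kb x [C3H5O3-]) = sqrt(7.14e-11 x 0.05936) = 2.06e-6 M.
pOH = 5.69, so pH = 14.00 - 5.69 = 8.31.

8.31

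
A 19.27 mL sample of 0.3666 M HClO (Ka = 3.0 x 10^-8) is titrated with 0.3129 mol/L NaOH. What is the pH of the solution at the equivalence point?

10.38

n(HClO) = 0.3666 x 0.01927 = 0.007064 mol; V(NaOH) at equivalence = 0.007064/0.3129 = 0.02258 L.
At equivalence all the acid is converted to ClO-; total volume = 0.01927 + 0.02258 = 0.04185 L, so [ClO-] = 0.007064/0.04185 = 0.1688 M.
Kb = Kw/Ka = 1.0e-14 / 3.0 x 10^-8 = 3.33e-7.
[OH^-] = sqrt(Kb x [ClO-]) = sqrt(3.33e-7 x 0.1688) = 0.000237 M.
pOH = 3.62, so pH = 14.00 - 3.62 = 10.38.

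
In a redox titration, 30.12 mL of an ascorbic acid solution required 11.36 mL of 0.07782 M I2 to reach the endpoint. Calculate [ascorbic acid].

0.0294 M

n(I2) = 0.07782 x 0.01136 = 0.0008840 mol.
From the balanced equation, 1 mol I2 reacts with 1 mol ascorbic acid, so n(ascorbic acid) = 0.0008840 x 1/1 = 0.0008840 mol.
[ascorbic acid] = 0.0008840 / 0.03012 L = 0.0294 M.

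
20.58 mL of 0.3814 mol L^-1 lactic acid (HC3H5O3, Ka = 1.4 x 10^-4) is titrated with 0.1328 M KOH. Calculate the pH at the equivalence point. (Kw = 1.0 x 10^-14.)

n(HC3H5O3) = 0.3814 x 0.02058 = 0.007849 mol; V(KOH) at equivalence = 0.007849/0.1328 = 0.05911 L.
At equivalence all the acid is converted to C3H5O3-; total volume = 0.02058 + 0.05911 = 0.07969 L, so [C3H5O3-] = 0.007849/0.07969 = 0.09850 M.
Kb = Kw/Ka = 1.0e-14 / 1.4 x 10^-4 = 7.14e-11.
[OH^-] = sqrt(Kb x [C3H5O3-]) = sqrt(7.14e-11 x 0.09850) = 2.65e-6 M.
pOH = 5.58, so pH = 14.00 - 5.58 = 8.42.

8.42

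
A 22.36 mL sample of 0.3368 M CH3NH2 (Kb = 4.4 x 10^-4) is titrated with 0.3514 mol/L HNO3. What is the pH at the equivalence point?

n(CH3NH2) = 0.3368 x 0.02236 = 0.007531 mol; V(HNO3) at equivalence = 0.007531/0.3514 = 0.02143 L.
At equivalence the base is fully converted to CH3NH3+; total volume = 0.04379 L, so [CH3NH3+] = 0.007531/0.04379 = 0.1720 M.
Ka(CH3NH3+) = Kw/Kb = 1.0e-14 / 4.4 x 10^-4 = 2.27e-11.
[H^+] = sqrt(Ka x [CH3NH3+]) = sqrt(2.27e-11 x 0.1720) = 1.98e-6 M.
pH = -log(1.98e-6) = 5.70.

5.70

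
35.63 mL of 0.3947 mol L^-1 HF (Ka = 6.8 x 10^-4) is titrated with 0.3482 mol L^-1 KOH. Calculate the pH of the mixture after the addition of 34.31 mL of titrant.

3.92

Initial n(HF) = 0.3947 x 0.03563 = 0.01406 mol.
n(KOH) added = 0.3482 x 0.03431 = 0.01195 mol, converting that many moles of HF to F-.
Remaining n(HF) = 0.002116 mol; n(F-) = 0.01195 mol.
By Henderson-Hasselbalch, pH = pKa + log([A^-]/[HA]) = 3.17 + log(0.01195/0.002116) = 3.17 + (+0.75) = 3.92.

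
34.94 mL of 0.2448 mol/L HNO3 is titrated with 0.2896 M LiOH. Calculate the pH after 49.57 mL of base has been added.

12.84

n(acid) = 0.2448 x 0.03494 = 0.008553 mol; n(LiOH) added = 0.2896 x 0.04957 = 0.01436 mol.
Base is in excess by 0.01436 - 0.008553 = 0.005802 mol in a total volume of 0.08451 L.
[OH^-] = 0.005802/0.08451 = 0.06866 M, so pOH = 1.16 and pH = 14.00 - 1.16 = 12.84.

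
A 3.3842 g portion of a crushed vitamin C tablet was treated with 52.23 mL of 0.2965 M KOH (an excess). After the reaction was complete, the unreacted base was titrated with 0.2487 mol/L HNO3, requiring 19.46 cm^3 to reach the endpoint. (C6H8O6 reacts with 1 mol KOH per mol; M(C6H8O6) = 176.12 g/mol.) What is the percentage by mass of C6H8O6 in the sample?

Total n(KOH) added = 0.2965 x 0.05223 = 0.01549 mol.
n(HNO3) used = 0.2487 x 0.01946 = 0.004840 mol, which equals the excess n(KOH).
So n(KOH) consumed by the sample = 0.01549 - 0.004840 = 0.01065 mol.
n(C6H8O6) = 0.01065 / 1 = 0.01065 mol.
mass C6H8O6 = 0.01065 x 176.12 = 1.875 g, so %C6H8O6 = 1.875/3.3842 x 100 = 55.4%.

55.4%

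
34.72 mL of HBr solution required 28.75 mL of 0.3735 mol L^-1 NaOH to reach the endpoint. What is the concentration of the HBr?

n(NaOH) delivered = 0.3735 x 0.02875 = 0.01074 mol.
For a 1:1 reaction, n(HBr) = 0.01074 mol.
[HBr] = 0.01074 mol / 0.03472 L = 0.309 M.

0.309 M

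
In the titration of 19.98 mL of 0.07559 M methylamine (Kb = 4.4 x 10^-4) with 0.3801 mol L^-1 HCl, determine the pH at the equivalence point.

n(CH3NH2) = 0.07559 x 0.01998 = 0.001510 mol; V(HCl) at equivalence = 0.001510/0.3801 = 0.003973 L.
At equivalence the base is fully converted to CH3NH3+; total volume = 0.02395 L, so [CH3NH3+] = 0.001510/0.02395 = 0.06305 M.
Ka(CH3NH3+) = Kw/Kb = 1.0e-14 / 4.4 x 10^-4 = 2.27e-11.
[H^+] = sqrt(Ka x [CH3NH3+]) = sqrt(2.27e-11 x 0.06305) = 1.20e-6 M.
pH = -log(1.20e-6) = 5.92.

5.92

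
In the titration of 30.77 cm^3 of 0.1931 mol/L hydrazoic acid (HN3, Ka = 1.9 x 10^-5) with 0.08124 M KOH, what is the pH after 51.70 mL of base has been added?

5.10

Initial n(HN3) = 0.1931 x 0.03077 = 0.005942 mol.
n(KOH) added = 0.08124 x 0.05170 = 0.004200 mol, converting that many moles of HN3 to N3-.
Remaining n(HN3) = 0.001742 mol; n(N3-) = 0.004200 mol.
By Henderson-Hasselbalch, pH = pKa + log([A^-]/[HA]) = 4.72 + log(0.004200/0.001742) = 4.72 + (+0.38) = 5.10.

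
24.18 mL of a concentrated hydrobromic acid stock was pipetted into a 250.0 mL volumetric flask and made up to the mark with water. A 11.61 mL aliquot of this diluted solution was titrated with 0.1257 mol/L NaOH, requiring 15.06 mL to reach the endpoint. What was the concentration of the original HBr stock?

1.69 M

n(NaOH) = 0.1257 x 0.01506 = 0.001893 mol.
n(HBr) in the aliquot = 0.001893 mol.
[diluted HBr] = 0.001893 / 0.01161 = 0.1631 M.
Dilution factor = 250.0/24.18 = 10.34, so [stock] = 0.1631 x 10.34 = 1.69 M.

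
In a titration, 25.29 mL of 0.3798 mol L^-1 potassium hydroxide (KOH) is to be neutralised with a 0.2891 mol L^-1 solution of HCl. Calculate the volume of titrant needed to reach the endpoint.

n(KOH) = 0.3798 mol/L x 0.02529 L = 0.009605 mol.
At equivalence n(HCl) = n(KOH) = 0.009605 mol.
V(HCl) = 0.009605 / 0.2891 = 0.03322 L = 33.2 mL.

33.2 mL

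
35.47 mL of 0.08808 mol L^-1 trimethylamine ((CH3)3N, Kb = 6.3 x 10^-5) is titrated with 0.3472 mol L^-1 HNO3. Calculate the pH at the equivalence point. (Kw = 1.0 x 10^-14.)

5.48

n((CH3)3N) = 0.08808 x 0.03547 = 0.003124 mol; V(HNO3) at equivalence = 0.003124/0.3472 = 0.008998 L.
At equivalence the base is fully converted to (CH3)3NH+; total volume = 0.04447 L, so [(CH3)3NH+] = 0.003124/0.04447 = 0.07026 M.
Ka((CH3)3NH+) = Kw/Kb = 1.0e-14 / 6.3 x 10^-5 = 1.59e-10.
[H^+] = sqrt(Ka x [(CH3)3NH+]) = sqrt(1.59e-10 x 0.07026) = 3.34e-6 M.
pH = -log(3.34e-6) = 5.48.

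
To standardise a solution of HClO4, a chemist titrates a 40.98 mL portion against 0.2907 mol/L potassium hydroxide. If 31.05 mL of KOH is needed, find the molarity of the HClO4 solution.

0.220 M

n(KOH) delivered = 0.2907 x 0.03105 = 0.009026 mol.
For a 1:1 reaction, n(HClO4) = 0.009026 mol.
[HClO4] = 0.009026 mol / 0.04098 L = 0.220 M.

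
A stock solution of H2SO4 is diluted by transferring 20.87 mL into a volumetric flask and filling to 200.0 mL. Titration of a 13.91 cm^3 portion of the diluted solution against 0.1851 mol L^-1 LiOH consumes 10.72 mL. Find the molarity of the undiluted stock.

n(LiOH) = 0.1851 x 0.01072 = 0.001984 mol.
n(H2SO4) in the aliquot = 0.001984 x 1/2 = 0.0009921 mol.
[diluted H2SO4] = 0.0009921 / 0.01391 = 0.07133 M.
Dilution factor = 200.0/20.87 = 9.583, so [stock] = 0.07133 x 9.583 = 0.684 M.

0.684 M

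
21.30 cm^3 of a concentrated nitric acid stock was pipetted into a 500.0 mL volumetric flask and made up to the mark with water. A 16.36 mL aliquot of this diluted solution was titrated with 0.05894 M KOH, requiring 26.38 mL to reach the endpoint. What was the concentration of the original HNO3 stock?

n(KOH) = 0.05894 x 0.02638 = 0.001555 mol.
n(HNO3) in the aliquot = 0.001555 mol.
[diluted HNO3] = 0.001555 / 0.01636 = 0.09504 M.
Dilution factor = 500.0/21.30 = 23.47, so [stock] = 0.09504 x 23.47 = 2.23 M.

2.23 M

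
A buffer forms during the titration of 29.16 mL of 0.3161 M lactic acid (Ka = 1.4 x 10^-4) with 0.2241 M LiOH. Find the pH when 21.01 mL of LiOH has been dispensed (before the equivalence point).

3.87

Initial n(HC3H5O3) = 0.3161 x 0.02916 = 0.009217 mol.
n(LiOH) added = 0.2241 x 0.02101 = 0.004708 mol, converting that many moles of HC3H5O3 to C3H5O3-.
Remaining n(HC3H5O3) = 0.004509 mol; n(C3H5O3-) = 0.004708 mol.
By Henderson-Hasselbalch, pH = pKa + log([A^-]/[HA]) = 3.85 + log(0.004708/0.004509) = 3.85 + (+0.02) = 3.87.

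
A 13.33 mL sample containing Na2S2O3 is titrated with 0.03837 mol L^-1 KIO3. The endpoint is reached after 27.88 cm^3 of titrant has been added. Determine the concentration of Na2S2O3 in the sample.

n(KIO3) = 0.03837 x 0.02788 = 0.001070 mol.
From the balanced equation, 1 mol KIO3 reacts with 6 mol Na2S2O3, so n(Na2S2O3) = 0.001070 x 6/1 = 0.006419 mol.
[Na2S2O3] = 0.006419 / 0.01333 L = 0.482 M.

0.482 M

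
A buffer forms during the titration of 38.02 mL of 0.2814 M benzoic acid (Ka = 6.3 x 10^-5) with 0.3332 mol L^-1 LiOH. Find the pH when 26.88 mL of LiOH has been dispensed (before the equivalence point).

4.91

Initial n(C6H5COOH) = 0.2814 x 0.03802 = 0.01070 mol.
n(LiOH) added = 0.3332 x 0.02688 = 0.008956 mol, converting that many moles of C6H5COOH to C6H5COO-.
Remaining n(C6H5COOH) = 0.001742 mol; n(C6H5COO-) = 0.008956 mol.
By Henderson-Hasselbalch, pH = pKa + log([A^-]/[HA]) = 4.20 + log(0.008956/0.001742) = 4.20 + (+0.71) = 4.91.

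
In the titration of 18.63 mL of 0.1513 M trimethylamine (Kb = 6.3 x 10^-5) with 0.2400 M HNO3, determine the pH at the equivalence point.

n((CH3)3N) = 0.1513 x 0.01863 = 0.002819 mol; V(HNO3) at equivalence = 0.002819/0.2400 = 0.01174 L.
At equivalence the base is fully converted to (CH3)3NH+; total volume = 0.03037 L, so [(CH3)3NH+] = 0.002819/0.03037 = 0.09280 M.
Ka((CH3)3NH+) = Kw/Kb = 1.0e-14 / 6.3 x 10^-5 = 1.59e-10.
[H^+] = sqrt(Ka x [(CH3)3NH+]) = sqrt(1.59e-10 x 0.09280) = 3.84e-6 M.
pH = -log(3.84e-6) = 5.42.

5.42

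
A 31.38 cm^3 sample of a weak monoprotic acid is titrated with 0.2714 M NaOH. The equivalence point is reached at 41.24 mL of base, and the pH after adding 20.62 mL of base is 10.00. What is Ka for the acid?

20.62 mL is half of the equivalence volume, so this is the half-equivalence point where [HA] = [A^-].
At half-equivalence pH = pKa, so pKa = 10.00.
Ka = 10^(-10.00) = 1.0 x 10^-10.

1.0 x 10^-10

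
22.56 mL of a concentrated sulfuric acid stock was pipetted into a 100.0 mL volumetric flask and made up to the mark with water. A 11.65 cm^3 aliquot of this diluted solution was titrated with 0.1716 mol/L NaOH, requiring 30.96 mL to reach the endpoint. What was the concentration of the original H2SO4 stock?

n(NaOH) = 0.1716 x 0.03096 = 0.005313 mol.
n(H2SO4) in the aliquot = 0.005313 x 1/2 = 0.002656 mol.
[diluted H2SO4] = 0.002656 / 0.01165 = 0.2280 M.
Dilution factor = 100.0/22.56 = 4.433, so [stock] = 0.2280 x 4.433 = 1.01 M.

1.01 M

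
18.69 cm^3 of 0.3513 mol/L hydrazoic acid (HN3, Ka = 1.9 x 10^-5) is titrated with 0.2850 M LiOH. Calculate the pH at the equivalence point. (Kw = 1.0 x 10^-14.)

8.96

n(HN3) = 0.3513 x 0.01869 = 0.006566 mol; V(LiOH) at equivalence = 0.006566/0.2850 = 0.02304 L.
At equivalence all the acid is converted to N3-; total volume = 0.01869 + 0.02304 = 0.04173 L, so [N3-] = 0.006566/0.04173 = 0.1573 M.
Kb = Kw/Ka = 1.0e-14 / 1.9 x 10^-5 = 5.26e-10.
[OH^-] = sqrt(Kb x [N3-]) = sqrt(5.26e-10 x 0.1573) = 9.10e-6 M.
pOH = 5.04, so pH = 14.00 - 5.04 = 8.96.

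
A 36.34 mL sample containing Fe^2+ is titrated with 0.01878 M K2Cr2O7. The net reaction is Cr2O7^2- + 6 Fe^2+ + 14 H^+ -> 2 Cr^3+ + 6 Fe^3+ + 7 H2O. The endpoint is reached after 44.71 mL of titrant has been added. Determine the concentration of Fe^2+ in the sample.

0.139 M

n(K2Cr2O7) = 0.01878 x 0.04471 = 0.0008397 mol.
From the balanced equation, 1 mol K2Cr2O7 reacts with 6 mol Fe^2+, so n(Fe^2+) = 0.0008397 x 6/1 = 0.005038 mol.
[Fe^2+] = 0.005038 / 0.03634 L = 0.139 M.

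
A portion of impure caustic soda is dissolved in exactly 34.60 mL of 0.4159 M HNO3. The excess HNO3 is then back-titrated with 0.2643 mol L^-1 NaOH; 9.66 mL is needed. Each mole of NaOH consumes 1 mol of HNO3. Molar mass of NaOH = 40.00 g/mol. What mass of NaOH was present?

Total n(HNO3) added = 0.4159 x 0.03460 = 0.01439 mol.
n(NaOH) used = 0.2643 x 0.009660 = 0.002553 mol, which equals the excess n(HNO3).
So n(HNO3) consumed by the sample = 0.01439 - 0.002553 = 0.01184 mol.
n(NaOH) = 0.01184 / 1 = 0.01184 mol.
mass = 0.01184 mol x 40.00 g/mol = 0.473 g.

0.473 g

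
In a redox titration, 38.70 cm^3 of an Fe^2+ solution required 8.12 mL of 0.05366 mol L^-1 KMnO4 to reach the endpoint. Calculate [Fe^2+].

n(KMnO4) = 0.05366 x 0.008120 = 0.0004357 mol.
From the balanced equation, 1 mol KMnO4 reacts with 5 mol Fe^2+, so n(Fe^2+) = 0.0004357 x 5/1 = 0.002179 mol.
[Fe^2+] = 0.002179 / 0.03870 L = 0.0563 M.

0.0563 M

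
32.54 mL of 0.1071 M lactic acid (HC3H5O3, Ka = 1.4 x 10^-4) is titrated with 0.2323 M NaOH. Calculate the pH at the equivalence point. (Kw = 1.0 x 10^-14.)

8.36

n(HC3H5O3) = 0.1071 x 0.03254 = 0.003485 mol; V(NaOH) at equivalence = 0.003485/0.2323 = 0.01500 L.
At equivalence all the acid is converted to C3H5O3-; total volume = 0.03254 + 0.01500 = 0.04754 L, so [C3H5O3-] = 0.003485/0.04754 = 0.07330 M.
Kb = Kw/Ka = 1.0e-14 / 1.4 x 10^-4 = 7.14e-11.
[OH^-] = sqrt(Kb x [C3H5O3-]) = sqrt(7.14e-11 x 0.07330) = 2.29e-6 M.
pOH = 5.64, so pH = 14.00 - 5.64 = 8.36.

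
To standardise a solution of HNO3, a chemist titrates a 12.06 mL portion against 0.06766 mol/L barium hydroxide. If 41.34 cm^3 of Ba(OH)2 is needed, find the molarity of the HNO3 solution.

n(Ba(OH)2) delivered = 0.06766 x 0.04134 = 0.002797 mol.
The reaction is 2 HNO3 + 1 Ba(OH)2, so n(HNO3) = 0.002797 x 2/1 = 0.005594 mol.
[HNO3] = 0.005594 mol / 0.01206 L = 0.464 M.

0.464 M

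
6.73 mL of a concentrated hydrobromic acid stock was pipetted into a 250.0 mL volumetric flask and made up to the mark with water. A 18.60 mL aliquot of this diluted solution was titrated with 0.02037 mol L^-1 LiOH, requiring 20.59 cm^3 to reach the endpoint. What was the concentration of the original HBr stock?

0.838 M

n(LiOH) = 0.02037 x 0.02059 = 0.0004194 mol.
n(HBr) in the aliquot = 0.0004194 mol.
[diluted HBr] = 0.0004194 / 0.01860 = 0.02255 M.
Dilution factor = 250.0/6.730 = 37.15, so [stock] = 0.02255 x 37.15 = 0.838 M.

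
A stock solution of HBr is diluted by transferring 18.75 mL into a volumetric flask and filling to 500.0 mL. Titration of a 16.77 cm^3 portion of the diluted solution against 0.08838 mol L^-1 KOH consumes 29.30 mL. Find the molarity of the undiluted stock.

n(KOH) = 0.08838 x 0.02930 = 0.002590 mol.
n(HBr) in the aliquot = 0.002590 mol.
[diluted HBr] = 0.002590 / 0.01677 = 0.1544 M.
Dilution factor = 500.0/18.75 = 26.67, so [stock] = 0.1544 x 26.67 = 4.12 M.

4.12 M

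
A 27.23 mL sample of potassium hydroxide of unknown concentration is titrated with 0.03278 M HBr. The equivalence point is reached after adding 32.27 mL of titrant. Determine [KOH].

0.0388 M

n(HBr) delivered = 0.03278 x 0.03227 = 0.001058 mol.
For a 1:1 reaction, n(KOH) = 0.001058 mol.
[KOH] = 0.001058 mol / 0.02723 L = 0.0388 M.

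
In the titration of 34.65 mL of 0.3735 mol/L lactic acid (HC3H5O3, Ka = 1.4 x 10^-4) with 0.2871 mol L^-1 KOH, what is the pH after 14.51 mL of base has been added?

3.53

Initial n(HC3H5O3) = 0.3735 x 0.03465 = 0.01294 mol.
n(KOH) added = 0.2871 x 0.01451 = 0.004166 mol, converting that many moles of HC3H5O3 to C3H5O3-.
Remaining n(HC3H5O3) = 0.008776 mol; n(C3H5O3-) = 0.004166 mol.
By Henderson-Hasselbalch, pH = pKa + log([A^-]/[HA]) = 3.85 + log(0.004166/0.008776) = 3.85 + (-0.32) = 3.53.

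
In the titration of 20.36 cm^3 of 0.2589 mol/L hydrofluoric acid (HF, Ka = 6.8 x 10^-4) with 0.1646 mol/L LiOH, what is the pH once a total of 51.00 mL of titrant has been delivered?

12.64

n(acid) = 0.2589 x 0.02036 = 0.005271 mol; n(LiOH) added = 0.1646 x 0.05100 = 0.008395 mol.
Base is in excess by 0.008395 - 0.005271 = 0.003123 mol in a total volume of 0.07136 L.
[OH^-] = 0.003123/0.07136 = 0.04377 M, so pOH = 1.36 and pH = 14.00 - 1.36 = 12.64.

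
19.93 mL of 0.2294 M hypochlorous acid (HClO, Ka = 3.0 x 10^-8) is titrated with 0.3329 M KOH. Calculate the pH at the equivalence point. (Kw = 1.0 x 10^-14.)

10.33

n(HClO) = 0.2294 x 0.01993 = 0.004572 mol; V(KOH) at equivalence = 0.004572/0.3329 = 0.01373 L.
At equivalence all the acid is converted to ClO-; total volume = 0.01993 + 0.01373 = 0.03366 L, so [ClO-] = 0.004572/0.03366 = 0.1358 M.
Kb = Kw/Ka = 1.0e-14 / 3.0 x 10^-8 = 3.33e-7.
[OH^-] = sqrt(Kb x [ClO-]) = sqrt(3.33e-7 x 0.1358) = 0.000213 M.
pOH = 3.67, so pH = 14.00 - 3.67 = 10.33.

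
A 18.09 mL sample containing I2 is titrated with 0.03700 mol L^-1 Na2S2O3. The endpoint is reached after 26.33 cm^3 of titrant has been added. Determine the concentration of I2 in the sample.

0.0269 M

n(Na2S2O3) = 0.03700 x 0.02633 = 0.0009742 mol.
From the balanced equation, 2 mol Na2S2O3 reacts with 1 mol I2, so n(I2) = 0.0009742 x 1/2 = 0.0004871 mol.
[I2] = 0.0004871 / 0.01809 L = 0.0269 M.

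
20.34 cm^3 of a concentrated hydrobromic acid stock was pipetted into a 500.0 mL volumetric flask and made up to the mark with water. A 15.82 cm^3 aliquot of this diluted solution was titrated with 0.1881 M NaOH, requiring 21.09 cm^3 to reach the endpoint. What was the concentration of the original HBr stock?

n(NaOH) = 0.1881 x 0.02109 = 0.003967 mol.
n(HBr) in the aliquot = 0.003967 mol.
[diluted HBr] = 0.003967 / 0.01582 = 0.2508 M.
Dilution factor = 500.0/20.34 = 24.58, so [stock] = 0.2508 x 24.58 = 6.16 M.

6.16 M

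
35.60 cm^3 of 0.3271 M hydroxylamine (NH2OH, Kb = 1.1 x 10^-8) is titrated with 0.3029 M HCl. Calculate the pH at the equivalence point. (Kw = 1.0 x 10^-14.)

n(NH2OH) = 0.3271 x 0.03560 = 0.01164 mol; V(HCl) at equivalence = 0.01164/0.3029 = 0.03844 L.
At equivalence the base is fully converted to NH3OH+; total volume = 0.07404 L, so [NH3OH+] = 0.01164/0.07404 = 0.1573 M.
Ka(NH3OH+) = Kw/Kb = 1.0e-14 / 1.1 x 10^-8 = 9.09e-7.
[H^+] = sqrt(Ka x [NH3OH+]) = sqrt(9.09e-7 x 0.1573) = 0.000378 M.
pH = -log(0.000378) = 3.42.

3.42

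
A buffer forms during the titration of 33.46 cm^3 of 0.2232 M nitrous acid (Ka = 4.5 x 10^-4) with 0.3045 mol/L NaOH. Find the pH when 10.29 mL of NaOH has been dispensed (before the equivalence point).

3.21

Initial n(HNO2) = 0.2232 x 0.03346 = 0.007468 mol.
n(NaOH) added = 0.3045 x 0.01029 = 0.003133 mol, converting that many moles of HNO2 to NO2-.
Remaining n(HNO2) = 0.004335 mol; n(NO2-) = 0.003133 mol.
By Henderson-Hasselbalch, pH = pKa + log([A^-]/[HA]) = 3.35 + log(0.003133/0.004335) = 3.35 + (-0.14) = 3.21.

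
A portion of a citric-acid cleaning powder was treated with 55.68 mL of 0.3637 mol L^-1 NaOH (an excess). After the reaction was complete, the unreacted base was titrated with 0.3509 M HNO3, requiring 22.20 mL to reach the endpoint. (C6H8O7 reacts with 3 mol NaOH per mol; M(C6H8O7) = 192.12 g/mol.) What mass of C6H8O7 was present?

Total n(NaOH) added = 0.3637 x 0.05568 = 0.02025 mol.
n(HNO3) used = 0.3509 x 0.02220 = 0.007790 mol, which equals the excess n(NaOH).
So n(NaOH) consumed by the sample = 0.02025 - 0.007790 = 0.01246 mol.
n(C6H8O7) = 0.01246 / 3 = 0.004154 mol.
mass = 0.004154 mol x 192.12 g/mol = 0.798 g.

0.798 g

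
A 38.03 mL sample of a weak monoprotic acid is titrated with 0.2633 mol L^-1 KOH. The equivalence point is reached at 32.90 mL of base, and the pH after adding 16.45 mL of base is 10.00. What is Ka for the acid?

16.45 mL is half of the equivalence volume, so this is the half-equivalence point where [HA] = [A^-].
At half-equivalence pH = pKa, so pKa = 10.00.
Ka = 10^(-10.00) = 1.0 x 10^-10.

1.0 x 10^-10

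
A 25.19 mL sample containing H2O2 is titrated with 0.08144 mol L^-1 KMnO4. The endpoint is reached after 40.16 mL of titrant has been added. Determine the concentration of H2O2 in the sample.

0.325 M

n(KMnO4) = 0.08144 x 0.04016 = 0.003271 mol.
From the balanced equation, 2 mol KMnO4 reacts with 5 mol H2O2, so n(H2O2) = 0.003271 x 5/2 = 0.008177 mol.
[H2O2] = 0.008177 / 0.02519 L = 0.325 M.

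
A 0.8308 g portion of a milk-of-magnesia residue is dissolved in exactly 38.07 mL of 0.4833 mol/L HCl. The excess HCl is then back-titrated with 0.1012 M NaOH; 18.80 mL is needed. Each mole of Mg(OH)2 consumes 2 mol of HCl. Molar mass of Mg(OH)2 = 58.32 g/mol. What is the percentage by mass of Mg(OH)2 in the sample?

Total n(HCl) added = 0.4833 x 0.03807 = 0.01840 mol.
n(NaOH) used = 0.1012 x 0.01880 = 0.001903 mol, which equals the excess n(HCl).
So n(HCl) consumed by the sample = 0.01840 - 0.001903 = 0.01650 mol.
n(Mg(OH)2) = 0.01650 / 2 = 0.008248 mol.
mass Mg(OH)2 = 0.008248 x 58.32 = 0.4810 g, so %Mg(OH)2 = 0.4810/0.8308 x 100 = 57.9%.

57.9%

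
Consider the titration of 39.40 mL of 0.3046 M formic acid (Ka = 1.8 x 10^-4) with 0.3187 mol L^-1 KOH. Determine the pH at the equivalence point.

n(HCOOH) = 0.3046 x 0.03940 = 0.01200 mol; V(KOH) at equivalence = 0.01200/0.3187 = 0.03766 L.
At equivalence all the acid is converted to HCOO-; total volume = 0.03940 + 0.03766 = 0.07706 L, so [HCOO-] = 0.01200/0.07706 = 0.1557 M.
Kb = Kw/Ka = 1.0e-14 / 1.8 x 10^-4 = 5.56e-11.
[OH^-] = sqrt(Kb x [HCOO-]) = sqrt(5.56e-11 x 0.1557) = 2.94e-6 M.
pOH = 5.53, so pH = 14.00 - 5.53 = 8.47.

8.47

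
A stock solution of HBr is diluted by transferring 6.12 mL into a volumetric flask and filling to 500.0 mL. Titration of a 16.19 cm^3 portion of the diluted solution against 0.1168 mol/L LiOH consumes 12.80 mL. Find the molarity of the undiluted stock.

n(LiOH) = 0.1168 x 0.01280 = 0.001495 mol.
n(HBr) in the aliquot = 0.001495 mol.
[diluted HBr] = 0.001495 / 0.01619 = 0.09234 M.
Dilution factor = 500.0/6.120 = 81.70, so [stock] = 0.09234 x 81.70 = 7.54 M.

7.54 M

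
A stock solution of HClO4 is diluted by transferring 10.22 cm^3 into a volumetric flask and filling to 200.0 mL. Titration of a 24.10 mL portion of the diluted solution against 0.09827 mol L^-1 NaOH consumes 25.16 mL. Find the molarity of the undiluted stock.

n(NaOH) = 0.09827 x 0.02516 = 0.002472 mol.
n(HClO4) in the aliquot = 0.002472 mol.
[diluted HClO4] = 0.002472 / 0.02410 = 0.1026 M.
Dilution factor = 200.0/10.22 = 19.57, so [stock] = 0.1026 x 19.57 = 2.01 M.

2.01 M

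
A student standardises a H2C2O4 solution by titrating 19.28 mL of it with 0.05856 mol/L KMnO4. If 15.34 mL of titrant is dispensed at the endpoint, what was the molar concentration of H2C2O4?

n(KMnO4) = 0.05856 x 0.01534 = 0.0008983 mol.
From the balanced equation, 2 mol KMnO4 reacts with 5 mol H2C2O4, so n(H2C2O4) = 0.0008983 x 5/2 = 0.002246 mol.
[H2C2O4] = 0.002246 / 0.01928 L = 0.116 M.

0.116 M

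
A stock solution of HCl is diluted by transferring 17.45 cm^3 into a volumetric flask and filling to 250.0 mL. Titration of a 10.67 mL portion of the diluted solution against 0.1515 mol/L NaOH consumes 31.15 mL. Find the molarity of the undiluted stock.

6.34 M

n(NaOH) = 0.1515 x 0.03115 = 0.004719 mol.
n(HCl) in the aliquot = 0.004719 mol.
[diluted HCl] = 0.004719 / 0.01067 = 0.4423 M.
Dilution factor = 250.0/17.45 = 14.33, so [stock] = 0.4423 x 14.33 = 6.34 M.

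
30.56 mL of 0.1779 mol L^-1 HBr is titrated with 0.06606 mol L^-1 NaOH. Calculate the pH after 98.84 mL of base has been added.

n(acid) = 0.1779 x 0.03056 = 0.005437 mol; n(NaOH) added = 0.06606 x 0.09884 = 0.006529 mol.
Base is in excess by 0.006529 - 0.005437 = 0.001093 mol in a total volume of 0.1294 L.
[OH^-] = 0.001093/0.1294 = 0.008445 M, so pOH = 2.07 and pH = 14.00 - 2.07 = 11.93.

11.93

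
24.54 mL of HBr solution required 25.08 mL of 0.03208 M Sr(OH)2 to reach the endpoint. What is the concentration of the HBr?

n(Sr(OH)2) delivered = 0.03208 x 0.02508 = 0.0008046 mol.
The reaction is 2 HBr + 1 Sr(OH)2, so n(HBr) = 0.0008046 x 2/1 = 0.001609 mol.
[HBr] = 0.001609 mol / 0.02454 L = 0.0656 M.

0.0656 M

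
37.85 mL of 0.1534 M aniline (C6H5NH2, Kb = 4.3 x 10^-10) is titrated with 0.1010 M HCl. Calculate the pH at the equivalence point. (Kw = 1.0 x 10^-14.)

2.92

n(C6H5NH2) = 0.1534 x 0.03785 = 0.005806 mol; V(HCl) at equivalence = 0.005806/0.1010 = 0.05749 L.
At equivalence the base is fully converted to C6H5NH3+; total volume = 0.09534 L, so [C6H5NH3+] = 0.005806/0.09534 = 0.06090 M.
Ka(C6H5NH3+) = Kw/Kb = 1.0e-14 / 4.3 x 10^-10 = 2.33e-5.
[H^+] = sqrt(Ka x [C6H5NH3+]) = sqrt(2.33e-5 x 0.06090) = 0.00119 M.
pH = -log(0.00119) = 2.92.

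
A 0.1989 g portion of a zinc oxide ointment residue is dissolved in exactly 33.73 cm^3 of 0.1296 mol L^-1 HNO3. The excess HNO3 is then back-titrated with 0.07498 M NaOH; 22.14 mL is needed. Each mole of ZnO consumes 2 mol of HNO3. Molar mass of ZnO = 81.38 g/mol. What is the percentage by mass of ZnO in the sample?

Total n(HNO3) added = 0.1296 x 0.03373 = 0.004371 mol.
n(NaOH) used = 0.07498 x 0.02214 = 0.001660 mol, which equals the excess n(HNO3).
So n(HNO3) consumed by the sample = 0.004371 - 0.001660 = 0.002711 mol.
n(ZnO) = 0.002711 / 2 = 0.001356 mol.
mass ZnO = 0.001356 x 81.38 = 0.1103 g, so %ZnO = 0.1103/0.1989 x 100 = 55.5%.

55.5%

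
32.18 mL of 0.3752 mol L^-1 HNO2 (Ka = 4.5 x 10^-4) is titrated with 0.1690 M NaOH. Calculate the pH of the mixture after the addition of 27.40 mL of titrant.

Initial n(HNO2) = 0.3752 x 0.03218 = 0.01207 mol.
n(NaOH) added = 0.1690 x 0.02740 = 0.004631 mol, converting that many moles of HNO2 to NO2-.
Remaining n(HNO2) = 0.007443 mol; n(NO2-) = 0.004631 mol.
By Henderson-Hasselbalch, pH = pKa + log([A^-]/[HA]) = 3.35 + log(0.004631/0.007443) = 3.35 + (-0.21) = 3.14.

3.14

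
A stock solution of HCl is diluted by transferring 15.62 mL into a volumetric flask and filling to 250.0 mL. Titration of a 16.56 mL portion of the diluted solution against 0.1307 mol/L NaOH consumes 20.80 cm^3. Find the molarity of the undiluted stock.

2.63 M

n(NaOH) = 0.1307 x 0.02080 = 0.002719 mol.
n(HCl) in the aliquot = 0.002719 mol.
[diluted HCl] = 0.002719 / 0.01656 = 0.1642 M.
Dilution factor = 250.0/15.62 = 16.01, so [stock] = 0.1642 x 16.01 = 2.63 M.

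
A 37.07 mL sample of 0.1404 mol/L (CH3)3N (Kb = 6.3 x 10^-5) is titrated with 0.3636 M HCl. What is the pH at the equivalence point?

5.40

n((CH3)3N) = 0.1404 x 0.03707 = 0.005205 mol; V(HCl) at equivalence = 0.005205/0.3636 = 0.01431 L.
At equivalence the base is fully converted to (CH3)3NH+; total volume = 0.05138 L, so [(CH3)3NH+] = 0.005205/0.05138 = 0.1013 M.
Ka((CH3)3NH+) = Kw/Kb = 1.0e-14 / 6.3 x 10^-5 = 1.59e-10.
[H^+] = sqrt(Ka x [(CH3)3NH+]) = sqrt(1.59e-10 x 0.1013) = 4.01e-6 M.
pH = -log(4.01e-6) = 5.40.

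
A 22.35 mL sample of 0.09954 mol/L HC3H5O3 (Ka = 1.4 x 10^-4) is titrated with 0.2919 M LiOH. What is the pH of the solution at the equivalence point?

n(HC3H5O3) = 0.09954 x 0.02235 = 0.002225 mol; V(LiOH) at equivalence = 0.002225/0.2919 = 0.007622 L.
At equivalence all the acid is converted to C3H5O3-; total volume = 0.02235 + 0.007622 = 0.02997 L, so [C3H5O3-] = 0.002225/0.02997 = 0.07423 M.
Kb = Kw/Ka = 1.0e-14 / 1.4 x 10^-4 = 7.14e-11.
[OH^-] = sqrt(Kb x [C3H5O3-]) = sqrt(7.14e-11 x 0.07423) = 2.30e-6 M.
pOH = 5.64, so pH = 14.00 - 5.64 = 8.36.

8.36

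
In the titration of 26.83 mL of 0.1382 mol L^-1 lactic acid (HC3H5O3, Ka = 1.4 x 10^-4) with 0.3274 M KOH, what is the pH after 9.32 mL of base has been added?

4.52

Initial n(HC3H5O3) = 0.1382 x 0.02683 = 0.003708 mol.
n(KOH) added = 0.3274 x 0.009320 = 0.003051 mol, converting that many moles of HC3H5O3 to C3H5O3-.
Remaining n(HC3H5O3) = 0.0006565 mol; n(C3H5O3-) = 0.003051 mol.
By Henderson-Hasselbalch, pH = pKa + log([A^-]/[HA]) = 3.85 + log(0.003051/0.0006565) = 3.85 + (+0.67) = 4.52.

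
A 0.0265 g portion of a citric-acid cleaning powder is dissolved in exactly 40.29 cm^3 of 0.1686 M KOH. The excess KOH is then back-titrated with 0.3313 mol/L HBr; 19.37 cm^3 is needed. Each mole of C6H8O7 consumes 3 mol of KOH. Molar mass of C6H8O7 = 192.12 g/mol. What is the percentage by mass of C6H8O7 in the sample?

90.8%

Total n(KOH) added = 0.1686 x 0.04029 = 0.006793 mol.
n(HBr) used = 0.3313 x 0.01937 = 0.006417 mol, which equals the excess n(KOH).
So n(KOH) consumed by the sample = 0.006793 - 0.006417 = 0.0003756 mol.
n(C6H8O7) = 0.0003756 / 3 = 0.0001252 mol.
mass C6H8O7 = 0.0001252 x 192.12 = 0.02405 g, so %C6H8O7 = 0.02405/0.0265 x 100 = 90.8%.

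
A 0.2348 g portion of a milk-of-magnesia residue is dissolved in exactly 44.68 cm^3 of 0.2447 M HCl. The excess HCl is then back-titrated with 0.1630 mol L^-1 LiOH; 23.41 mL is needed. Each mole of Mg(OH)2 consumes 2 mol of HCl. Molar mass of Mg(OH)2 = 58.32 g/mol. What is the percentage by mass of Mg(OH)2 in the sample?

Total n(HCl) added = 0.2447 x 0.04468 = 0.01093 mol.
n(LiOH) used = 0.1630 x 0.02341 = 0.003816 mol, which equals the excess n(HCl).
So n(HCl) consumed by the sample = 0.01093 - 0.003816 = 0.007117 mol.
n(Mg(OH)2) = 0.007117 / 2 = 0.003559 mol.
mass Mg(OH)2 = 0.003559 x 58.32 = 0.2075 g, so %Mg(OH)2 = 0.2075/0.2348 x 100 = 88.4%.

88.4%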